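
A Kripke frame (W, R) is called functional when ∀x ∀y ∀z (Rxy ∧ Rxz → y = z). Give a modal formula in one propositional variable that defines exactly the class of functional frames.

A defining formula is ◇q → □q (the CD axiom).
Suppose ◇q→□q is valid. Take Rxy, Rxz and set V(q)={y}. Then ◇q at x, so □q at x, so q at z, i.e. z=y.

◇q → □q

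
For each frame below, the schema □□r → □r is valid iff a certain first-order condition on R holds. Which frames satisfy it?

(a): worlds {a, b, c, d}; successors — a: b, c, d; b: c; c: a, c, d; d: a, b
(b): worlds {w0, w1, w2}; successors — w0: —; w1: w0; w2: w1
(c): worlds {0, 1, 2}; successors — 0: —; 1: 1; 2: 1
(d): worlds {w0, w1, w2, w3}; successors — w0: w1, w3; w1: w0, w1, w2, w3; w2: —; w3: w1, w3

(c), (d)

The schema corresponds to density: ∀x ∀y (Rxy → ∃z (Rxz ∧ Rzy)).
(a): fails — Rda but no z with Rdz and Rza.
(b): fails — Rw1w0 but no z with Rw1z and Rzw0.
(c): condition met.
(d): condition met.
Valid on: (c), (d).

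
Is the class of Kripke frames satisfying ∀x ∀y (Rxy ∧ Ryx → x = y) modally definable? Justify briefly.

Not definable by any modal formula

Modal frame validity is preserved under surjective bounded morphisms.
The 8-cycle (worlds a,b,c,d,e,f,g,h with a→b→c→d→e→f→g→h→a) is antisymmetric. Sending even-indexed worlds to a and odd-indexed worlds to b is a surjective bounded morphism onto the two-world frame with a↔b, which is not antisymmetric.
So the class is not modally definable.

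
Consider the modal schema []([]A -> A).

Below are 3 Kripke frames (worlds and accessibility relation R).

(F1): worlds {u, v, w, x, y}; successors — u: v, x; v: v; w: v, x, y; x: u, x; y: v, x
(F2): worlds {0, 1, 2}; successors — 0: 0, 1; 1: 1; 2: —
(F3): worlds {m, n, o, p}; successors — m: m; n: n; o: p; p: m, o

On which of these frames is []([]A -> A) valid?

(F2)

This is the axiom for shift-reflexivity; its first-order frame correspondent is forall x forall y (Rxy -> Ryy).
(F1): fails — Rxu but not Ruu.
(F2): holds.
(F3): fails — Rop but not Rpp.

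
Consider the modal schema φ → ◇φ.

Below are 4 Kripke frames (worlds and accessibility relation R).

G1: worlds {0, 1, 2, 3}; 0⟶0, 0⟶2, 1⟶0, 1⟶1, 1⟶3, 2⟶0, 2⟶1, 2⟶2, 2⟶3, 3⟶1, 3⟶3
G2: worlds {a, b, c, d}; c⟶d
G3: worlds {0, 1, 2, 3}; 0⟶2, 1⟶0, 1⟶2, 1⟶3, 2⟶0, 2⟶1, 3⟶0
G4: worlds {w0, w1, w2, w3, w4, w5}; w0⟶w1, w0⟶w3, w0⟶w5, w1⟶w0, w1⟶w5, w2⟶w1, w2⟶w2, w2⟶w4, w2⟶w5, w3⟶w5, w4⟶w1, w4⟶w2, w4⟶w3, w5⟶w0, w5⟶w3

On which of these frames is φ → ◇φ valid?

G1

The schema corresponds to reflexivity: ∀x Rxx.
G1: condition met.
G2: fails — world a does not see itself.
G3: fails — world 0 does not see itself.
G4: fails — world w0 does not see itself.
Valid on: G1.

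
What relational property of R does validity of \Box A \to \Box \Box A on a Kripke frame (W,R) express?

Suppose □A→□□A is valid. Take Rxy, Ryz and set V(A)={w : Rxw}. Then □A at x, so □□A at x, so □A at y, so A at z, i.e. Rxz.
Conversely, on a frame with transitivity the schema holds at every world under every valuation.
So the correspondent is transitivity.

Transitivity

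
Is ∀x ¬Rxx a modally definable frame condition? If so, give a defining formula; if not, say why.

Modal frame validity is preserved under surjective bounded morphisms.
The 5-cycle (worlds s,t,u,v,w with s→t→u→v→w→s) is irreflexive, and the map sending every world to a single reflexive point • is a surjective bounded morphism (forth: every edge maps to (•,•); back: every world has a successor). So any modal formula valid on the 5-cycle is also valid on the reflexive point, which is not irreflexive.
So no modal formula (or set of formulas) defines exactly the irreflexive frames.

No — not modally definable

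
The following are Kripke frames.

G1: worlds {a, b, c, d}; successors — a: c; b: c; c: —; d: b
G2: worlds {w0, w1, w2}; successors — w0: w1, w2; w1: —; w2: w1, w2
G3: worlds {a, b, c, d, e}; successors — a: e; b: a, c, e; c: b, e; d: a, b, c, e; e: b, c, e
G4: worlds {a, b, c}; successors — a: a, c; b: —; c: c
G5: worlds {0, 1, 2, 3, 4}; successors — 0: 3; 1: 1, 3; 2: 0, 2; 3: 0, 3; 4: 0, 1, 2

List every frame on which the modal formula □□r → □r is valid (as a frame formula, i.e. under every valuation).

The schema corresponds to density: ∀x ∀y (Rxy → ∃z (Rxz ∧ Rzy)).
G1: fails — Rdb but no z with Rdz and Rzb.
G2: ✓.
G3: fails — Rba but no z with Rbz and Rza.
G4: ✓.
G5: ✓.
Valid on: G2, G4, G5.

G2, G4, G5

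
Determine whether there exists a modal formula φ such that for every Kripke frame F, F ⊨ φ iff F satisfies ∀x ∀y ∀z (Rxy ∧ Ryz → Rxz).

This is a Sahlqvist condition; the 4 axiom □r → □□r defines it.

Yes — defined by □r → □□r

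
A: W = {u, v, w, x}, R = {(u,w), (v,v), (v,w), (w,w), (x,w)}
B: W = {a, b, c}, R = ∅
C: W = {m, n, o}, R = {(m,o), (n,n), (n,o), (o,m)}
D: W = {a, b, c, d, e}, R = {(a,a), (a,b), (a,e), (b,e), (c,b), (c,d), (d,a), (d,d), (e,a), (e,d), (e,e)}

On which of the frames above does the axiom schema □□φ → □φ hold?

A, B

This is the axiom for density; its first-order frame correspondent is ∀x ∀y (Rxy → ∃z (Rxz ∧ Rzy)).
A: ✓.
B: ✓.
C: fails — Rom but no z with Roz and Rzm.
D: fails — Rcb but no z with Rcz and Rzb.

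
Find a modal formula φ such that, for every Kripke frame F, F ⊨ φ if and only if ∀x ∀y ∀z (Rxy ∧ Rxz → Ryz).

The condition is the Euclidean property. The 5 schema ◇q → □◇q defines it.
Suppose ◇q→□◇q is valid. Take Rxy, Rxz and set V(q)={y}. Then ◇q at x, so □◇q at x, so ◇q at z, so some w with Rzw has q; w=y, i.e. Rzy. By symmetry of the argument, Ryz.

◇q → □◇q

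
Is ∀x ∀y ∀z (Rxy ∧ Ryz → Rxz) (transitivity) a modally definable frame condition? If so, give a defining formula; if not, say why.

Yes — defined by □q → □□q

Yes: it is transitivity, defined by the 4 schema □q → □□q.
Suppose □q→□□q is valid. Take Rxy, Ryz and set V(q)={w : Rxw}. Then □q at x, so □□q at x, so □q at y, so q at z, i.e. Rxz.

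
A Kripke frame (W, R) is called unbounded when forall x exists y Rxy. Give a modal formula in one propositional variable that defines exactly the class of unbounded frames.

□r → ◇r

This is seriality; the standard corresponding axiom is D: □r → ◇r.
Suppose □r→◇r is valid. At any x set V(r)=W. Then □r at x, so ◇r at x, so x has a successor.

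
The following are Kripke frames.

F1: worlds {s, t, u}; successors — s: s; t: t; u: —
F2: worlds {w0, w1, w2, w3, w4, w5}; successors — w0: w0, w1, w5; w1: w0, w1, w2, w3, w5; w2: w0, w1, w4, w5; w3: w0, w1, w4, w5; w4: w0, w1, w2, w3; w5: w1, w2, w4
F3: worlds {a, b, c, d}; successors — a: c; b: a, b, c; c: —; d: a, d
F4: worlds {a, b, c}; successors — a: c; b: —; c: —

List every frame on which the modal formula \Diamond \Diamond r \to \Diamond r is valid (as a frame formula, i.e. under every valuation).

Frame correspondent (Sahlqvist): \forall x \forall y \forall z (Rxy \wedge Ryz \to Rxz) — i.e. transitivity.
F1: ✓.
F2: fails — Rw3w1 and Rw1w3 but not Rw3w3.
F3: fails — Rda and Rac but not Rdc.
F4: ✓.

F1, F4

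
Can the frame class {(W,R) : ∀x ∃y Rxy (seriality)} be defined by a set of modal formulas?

Yes, by □q → ◇q

The condition is seriality. A defining modal formula is □q → ◇q.
Suppose □q→◇q is valid. At any x set V(q)=W. Then □q at x, so ◇q at x, so x has a successor.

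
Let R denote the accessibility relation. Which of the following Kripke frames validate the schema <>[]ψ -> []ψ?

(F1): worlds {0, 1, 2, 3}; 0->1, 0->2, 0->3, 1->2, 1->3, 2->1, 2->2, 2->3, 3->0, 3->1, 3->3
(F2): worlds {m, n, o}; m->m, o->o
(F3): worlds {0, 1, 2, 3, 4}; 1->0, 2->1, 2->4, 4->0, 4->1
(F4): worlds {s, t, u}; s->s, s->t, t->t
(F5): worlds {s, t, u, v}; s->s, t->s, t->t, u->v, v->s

Frame correspondent (Sahlqvist): forall x forall y forall z (Rxy & Rxz -> Ryz) — i.e. the Euclidean property.
(F1): fails — R01 and R01 but not R11.
(F2): ✓.
(F3): fails — R10 and R10 but not R00.
(F4): fails — Rst and Rss but not Rts.
(F5): fails — Rts and Rtt but not Rst.
Valid on: (F2).

(F2)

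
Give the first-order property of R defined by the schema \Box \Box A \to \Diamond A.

\forall x \exists w (x R^2 w \wedge xRw)

This is a Sahlqvist (Geach-type) schema ◇^0□^2A → □^0◇^1A.
Minimal-valuation argument: fix x; take any y with xR^0y and any z with xR^0z. Set V(A) to the set of worlds R-reachable from y in exactly 2 steps. Then □^2A holds at y, so the antecedent holds at x; validity forces ◇^1A at z, giving a w with zR^1w and yR^2w.
First-order correspondent: \forall x \exists w (x R^2 w \wedge xRw).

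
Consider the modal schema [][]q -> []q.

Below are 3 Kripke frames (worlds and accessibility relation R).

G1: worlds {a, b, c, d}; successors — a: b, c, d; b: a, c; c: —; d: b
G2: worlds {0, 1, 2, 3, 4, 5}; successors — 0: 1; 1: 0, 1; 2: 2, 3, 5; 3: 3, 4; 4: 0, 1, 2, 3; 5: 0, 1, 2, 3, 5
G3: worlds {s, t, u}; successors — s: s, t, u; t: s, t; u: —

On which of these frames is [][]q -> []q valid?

G2, G3

This is the axiom for density; its first-order frame correspondent is forall x forall y (Rxy -> exists z (Rxz & Rzy)).
G1: fails — Rba but no z with Rbz and Rza.
G2: satisfies the condition.
G3: satisfies the condition.
Valid on: G2, G3.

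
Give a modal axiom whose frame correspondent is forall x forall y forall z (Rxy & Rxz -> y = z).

This is partial functionality; the standard corresponding axiom is CD: ◇p → □p.
Suppose ◇p→□p is valid. Take Rxy, Rxz and set V(p)={y}. Then ◇p at x, so □p at x, so p at z, i.e. z=y.

◇p → □p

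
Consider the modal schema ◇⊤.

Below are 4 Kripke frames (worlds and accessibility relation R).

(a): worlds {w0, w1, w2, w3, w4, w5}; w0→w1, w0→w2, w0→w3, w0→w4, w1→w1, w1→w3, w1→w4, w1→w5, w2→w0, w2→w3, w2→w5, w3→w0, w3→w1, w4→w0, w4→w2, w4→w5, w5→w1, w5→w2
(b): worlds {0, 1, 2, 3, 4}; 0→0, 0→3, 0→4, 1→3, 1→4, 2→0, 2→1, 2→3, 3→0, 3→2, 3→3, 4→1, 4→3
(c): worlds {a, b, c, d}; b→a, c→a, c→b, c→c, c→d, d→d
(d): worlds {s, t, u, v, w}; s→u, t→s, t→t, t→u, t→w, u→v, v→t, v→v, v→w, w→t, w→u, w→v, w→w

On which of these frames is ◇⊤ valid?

(a), (b), (d)

Frame correspondent (Sahlqvist): ∀x ∃y Rxy — i.e. seriality.
(a): satisfies the condition.
(b): satisfies the condition.
(c): fails — world a has no successor.
(d): satisfies the condition.
Valid on: (a), (b), (d).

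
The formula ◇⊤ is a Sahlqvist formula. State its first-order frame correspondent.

Seriality

◇⊤ holds at w iff w has a successor, so frame-validity of ◇⊤ is exactly seriality. Equivalently via □φ → ◇φ:
Suppose □φ→◇φ is valid. At any x set V(φ)=W. Then □φ at x, so ◇φ at x, so x has a successor.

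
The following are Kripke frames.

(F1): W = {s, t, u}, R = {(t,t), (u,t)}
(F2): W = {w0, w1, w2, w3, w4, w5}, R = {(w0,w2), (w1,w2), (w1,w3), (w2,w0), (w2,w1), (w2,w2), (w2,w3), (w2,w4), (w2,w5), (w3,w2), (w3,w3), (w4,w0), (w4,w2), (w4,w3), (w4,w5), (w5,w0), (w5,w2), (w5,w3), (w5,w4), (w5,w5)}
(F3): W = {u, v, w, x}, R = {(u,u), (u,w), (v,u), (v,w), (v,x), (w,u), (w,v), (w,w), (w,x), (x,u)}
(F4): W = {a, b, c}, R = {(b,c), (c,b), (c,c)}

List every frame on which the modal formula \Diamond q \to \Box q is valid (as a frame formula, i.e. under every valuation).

(F1)

This is the axiom for partial functionality; its first-order frame correspondent is \forall x \forall y \forall z (Rxy \wedge Rxz \to y = z).
(F1): holds.
(F2): fails — w1 sees both w2 and w3.
(F3): fails — u sees both u and w.
(F4): fails — c sees both b and c.
Valid on: (F1).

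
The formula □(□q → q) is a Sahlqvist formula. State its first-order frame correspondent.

Suppose □(□q→q) is valid. Take Rxy and set V(q)={w : Ryw}. Then at y, □q holds; since □(□q→q) at x, □q→q at y, so q at y, i.e. Ryy.
Conversely, on a frame with shift-reflexivity the schema holds at every world under every valuation.
So the correspondent is shift-reflexivity.

Shift-reflexivity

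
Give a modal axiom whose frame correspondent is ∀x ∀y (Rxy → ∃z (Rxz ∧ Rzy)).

□□ψ → □ψ

A defining formula is □□ψ → □ψ (the C4 axiom).
Suppose □□ψ→□ψ is valid. Take Rxy and set V(ψ)={w : xR²w}. Then □□ψ at x, so □ψ at x, so ψ at y, i.e. ∃z(Rxz∧Rzy).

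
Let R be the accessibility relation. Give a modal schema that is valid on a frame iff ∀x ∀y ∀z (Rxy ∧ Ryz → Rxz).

□ψ → □□ψ

The condition is transitivity. The 4 schema □ψ → □□ψ defines it.
Suppose □ψ→□□ψ is valid. Take Rxy, Ryz and set V(ψ)={w : Rxw}. Then □ψ at x, so □□ψ at x, so □ψ at y, so ψ at z, i.e. Rxz.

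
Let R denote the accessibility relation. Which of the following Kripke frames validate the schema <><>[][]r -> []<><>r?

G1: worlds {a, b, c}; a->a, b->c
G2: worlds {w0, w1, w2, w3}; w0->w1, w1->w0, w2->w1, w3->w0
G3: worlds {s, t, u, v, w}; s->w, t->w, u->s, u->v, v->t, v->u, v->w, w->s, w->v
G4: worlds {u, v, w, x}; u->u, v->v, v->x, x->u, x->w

Frame correspondent (Sahlqvist): forall x forall y forall z ((x R^2 y & xRz) -> exists w (y R^2 w & z R^2 w)) — i.e. a generalized confluence (Geach) condition.
G1: satisfies the condition.
G2: fails — w0R²w0, w0Rw1 but no w with w0R²w and w1R²w.
G3: fails — sR²s, sRw but no w* with sR²w* and wR²w*.
G4: fails — vR²w, vRv but no t with wR²t and vR²t.
Valid on: G1.

G1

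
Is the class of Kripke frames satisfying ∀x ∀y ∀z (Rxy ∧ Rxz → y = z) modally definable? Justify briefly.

Yes — defined by ◇r → □r

The condition is partial functionality. A defining modal formula is ◇r → □r.
Suppose ◇r→□r is valid. Take Rxy, Rxz and set V(r)={y}. Then ◇r at x, so □r at x, so r at z, i.e. z=y.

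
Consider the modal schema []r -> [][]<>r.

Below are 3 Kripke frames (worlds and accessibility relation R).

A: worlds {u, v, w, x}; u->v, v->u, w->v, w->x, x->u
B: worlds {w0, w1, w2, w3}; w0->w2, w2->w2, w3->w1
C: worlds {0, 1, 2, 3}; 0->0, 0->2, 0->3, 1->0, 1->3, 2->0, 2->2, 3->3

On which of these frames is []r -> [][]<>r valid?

A, B

Frame correspondent (Sahlqvist): forall x forall z (x R^2 z -> exists w (xRw & zRw)) — i.e. a generalized confluence (Geach) condition.
A: holds.
B: holds.
C: fails — 2R²3 but no w with 2Rw and 3Rw.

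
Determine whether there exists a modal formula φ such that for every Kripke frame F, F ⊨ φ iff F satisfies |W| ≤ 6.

Any modally definable frame class is closed under disjoint unions.
Any modal formula valid on each of 7 disjoint one-world frames is valid on their disjoint union (validity is preserved under disjoint unions). Each one-world frame has |W|=1≤6, but the union has |W|=7.
So no modal formula (or set of formulas) defines exactly the |W|≤6 frames.

Not modally definable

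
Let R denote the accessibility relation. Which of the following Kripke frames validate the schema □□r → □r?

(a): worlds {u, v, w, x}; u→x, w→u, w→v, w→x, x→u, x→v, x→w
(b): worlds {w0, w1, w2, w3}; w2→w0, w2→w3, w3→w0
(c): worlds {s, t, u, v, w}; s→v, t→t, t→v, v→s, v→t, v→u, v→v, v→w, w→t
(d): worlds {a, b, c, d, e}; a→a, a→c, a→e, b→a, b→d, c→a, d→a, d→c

This is the axiom for density; its first-order frame correspondent is ∀x ∀y (Rxy → ∃z (Rxz ∧ Rzy)).
(a): fails — Rxw but no z with Rxz and Rzw.
(b): fails — Rw3w0 but no z with Rw3z and Rzw0.
(c): condition met.
(d): fails — Rbd but no z with Rbz and Rzd.
Valid on: (c).

(c)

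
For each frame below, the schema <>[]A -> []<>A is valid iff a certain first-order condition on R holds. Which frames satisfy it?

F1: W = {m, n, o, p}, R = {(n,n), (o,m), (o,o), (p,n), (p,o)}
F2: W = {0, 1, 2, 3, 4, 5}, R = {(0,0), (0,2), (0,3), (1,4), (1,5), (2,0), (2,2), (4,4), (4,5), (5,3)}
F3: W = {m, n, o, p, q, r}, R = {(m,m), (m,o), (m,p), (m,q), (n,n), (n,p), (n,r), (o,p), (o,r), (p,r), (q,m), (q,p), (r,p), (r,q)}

none

This is the axiom for convergence; its first-order frame correspondent is forall x forall y forall z (Rxy & Rxz -> exists w (Ryw & Rzw)).
F1: fails — Rom and Rom but m and m have no common successor.
F2: fails — R00 and R03 but 0 and 3 have no common successor.
F3: fails — Rmq and Rmp but q and p have no common successor.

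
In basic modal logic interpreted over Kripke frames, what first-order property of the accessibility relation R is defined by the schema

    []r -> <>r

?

Suppose □r→◇r is valid. At any x set V(r)=W. Then □r at x, so ◇r at x, so x has a successor.
The converse is a direct semantic check.
Frame condition: forall x exists y Rxy.

Seriality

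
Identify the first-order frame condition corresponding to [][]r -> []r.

Suppose □□r→□r is valid. Take Rxy and set V(r)={w : xR²w}. Then □□r at x, so □r at x, so r at y, i.e. ∃z(Rxz∧Rzy).

Density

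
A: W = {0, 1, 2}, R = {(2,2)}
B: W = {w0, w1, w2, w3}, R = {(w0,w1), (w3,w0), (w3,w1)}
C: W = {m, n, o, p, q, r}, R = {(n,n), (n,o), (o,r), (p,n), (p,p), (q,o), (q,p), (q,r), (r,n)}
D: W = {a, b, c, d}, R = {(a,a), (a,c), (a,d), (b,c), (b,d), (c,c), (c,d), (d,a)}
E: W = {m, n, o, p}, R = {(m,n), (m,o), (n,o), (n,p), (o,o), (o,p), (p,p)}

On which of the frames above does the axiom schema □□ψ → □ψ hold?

This is the axiom for density; its first-order frame correspondent is ∀x ∀y (Rxy → ∃z (Rxz ∧ Rzy)).
A: satisfies the condition.
B: fails — Rw0w1 but no z with Rw0z and Rzw1.
C: fails — Ror but no z with Roz and Rzr.
D: satisfies the condition.
E: fails — Rmn but no z with Rmz and Rzn.

A, D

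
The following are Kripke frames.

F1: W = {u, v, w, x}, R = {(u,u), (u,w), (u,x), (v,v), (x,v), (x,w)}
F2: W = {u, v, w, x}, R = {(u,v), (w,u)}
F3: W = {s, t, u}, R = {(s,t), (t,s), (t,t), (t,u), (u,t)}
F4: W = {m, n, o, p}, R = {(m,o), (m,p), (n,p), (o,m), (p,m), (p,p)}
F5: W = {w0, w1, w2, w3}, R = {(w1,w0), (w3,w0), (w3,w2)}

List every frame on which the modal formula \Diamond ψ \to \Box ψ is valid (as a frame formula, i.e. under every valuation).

F2

Frame correspondent (Sahlqvist): \forall x \forall y \forall z (Rxy \wedge Rxz \to y = z) — i.e. partial functionality.
F1: fails — u sees both u and w.
F2: condition met.
F3: fails — t sees both s and t.
F4: fails — m sees both o and p.
F5: fails — w3 sees both w0 and w2.
Valid on: F2.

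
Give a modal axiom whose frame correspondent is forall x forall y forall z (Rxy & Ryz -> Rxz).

□q → □□q

The condition is transitivity. The 4 schema □q → □□q defines it.
Suppose □q→□□q is valid. Take Rxy, Ryz and set V(q)={w : Rxw}. Then □q at x, so □□q at x, so □q at y, so q at z, i.e. Rxz.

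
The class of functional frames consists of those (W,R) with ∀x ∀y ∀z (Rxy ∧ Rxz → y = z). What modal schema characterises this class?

◇r → □r

The condition is partial functionality. The CD schema ◇r → □r defines it.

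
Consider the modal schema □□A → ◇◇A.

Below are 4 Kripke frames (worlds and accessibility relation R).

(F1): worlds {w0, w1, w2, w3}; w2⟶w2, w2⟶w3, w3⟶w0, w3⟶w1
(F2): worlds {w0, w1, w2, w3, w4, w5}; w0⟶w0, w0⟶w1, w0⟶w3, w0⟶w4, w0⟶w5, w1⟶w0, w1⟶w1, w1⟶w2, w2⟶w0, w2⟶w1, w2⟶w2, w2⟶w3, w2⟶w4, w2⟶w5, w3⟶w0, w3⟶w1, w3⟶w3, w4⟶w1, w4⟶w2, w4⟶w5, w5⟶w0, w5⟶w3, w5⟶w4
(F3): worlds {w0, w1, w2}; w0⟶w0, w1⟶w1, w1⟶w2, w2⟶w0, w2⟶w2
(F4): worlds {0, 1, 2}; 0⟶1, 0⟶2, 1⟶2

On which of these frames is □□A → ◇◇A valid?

This is the axiom for a generalized confluence (Geach) condition; its first-order frame correspondent is ∀x ∃w (xR²w ∧ xR²w).
(F1): fails — at w0 but no w with w0R²w and w0R²w.
(F2): condition met.
(F3): condition met.
(F4): fails — at 1 but no w with 1R²w and 1R²w.

(F2), (F3)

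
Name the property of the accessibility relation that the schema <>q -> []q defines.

partial functionality

Suppose ◇q→□q is valid. Take Rxy, Rxz and set V(q)={y}. Then ◇q at x, so □q at x, so q at z, i.e. z=y.
Conversely, any frame satisfying forall x forall y forall z (Rxy & Rxz -> y = z) validates the schema.
So the correspondent is partial functionality.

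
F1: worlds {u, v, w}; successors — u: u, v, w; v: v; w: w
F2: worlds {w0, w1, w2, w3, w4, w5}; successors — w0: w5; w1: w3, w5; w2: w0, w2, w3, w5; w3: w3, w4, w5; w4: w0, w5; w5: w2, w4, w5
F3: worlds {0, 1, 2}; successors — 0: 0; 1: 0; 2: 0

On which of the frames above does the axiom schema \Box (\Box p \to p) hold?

The schema corresponds to shift-reflexivity: \forall x \forall y (Rxy \to Ryy).
F1: holds.
F2: fails — Rw4w0 but not Rw0w0.
F3: holds.

F1, F3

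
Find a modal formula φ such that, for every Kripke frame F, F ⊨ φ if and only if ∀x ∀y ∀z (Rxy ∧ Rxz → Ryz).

◇q → □◇q

The condition is the Euclidean property. The 5 schema ◇q → □◇q defines it.
Suppose ◇q→□◇q is valid. Take Rxy, Rxz and set V(q)={y}. Then ◇q at x, so □◇q at x, so ◇q at z, so some w with Rzw has q; w=y, i.e. Rzy. By symmetry of the argument, Ryz.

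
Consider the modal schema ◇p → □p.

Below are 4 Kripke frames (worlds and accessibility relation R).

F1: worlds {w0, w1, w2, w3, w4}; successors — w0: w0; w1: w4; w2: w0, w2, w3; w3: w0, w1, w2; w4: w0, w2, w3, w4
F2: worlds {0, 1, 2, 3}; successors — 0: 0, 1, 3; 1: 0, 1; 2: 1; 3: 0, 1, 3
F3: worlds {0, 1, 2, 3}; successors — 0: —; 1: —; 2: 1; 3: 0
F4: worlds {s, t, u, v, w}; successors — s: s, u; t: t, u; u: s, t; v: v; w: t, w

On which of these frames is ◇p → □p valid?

F3

Frame correspondent (Sahlqvist): ∀x ∀y ∀z (Rxy ∧ Rxz → y = z) — i.e. partial functionality.
F1: fails — w2 sees both w0 and w2.
F2: fails — 0 sees both 0 and 1.
F3: condition met.
F4: fails — s sees both s and u.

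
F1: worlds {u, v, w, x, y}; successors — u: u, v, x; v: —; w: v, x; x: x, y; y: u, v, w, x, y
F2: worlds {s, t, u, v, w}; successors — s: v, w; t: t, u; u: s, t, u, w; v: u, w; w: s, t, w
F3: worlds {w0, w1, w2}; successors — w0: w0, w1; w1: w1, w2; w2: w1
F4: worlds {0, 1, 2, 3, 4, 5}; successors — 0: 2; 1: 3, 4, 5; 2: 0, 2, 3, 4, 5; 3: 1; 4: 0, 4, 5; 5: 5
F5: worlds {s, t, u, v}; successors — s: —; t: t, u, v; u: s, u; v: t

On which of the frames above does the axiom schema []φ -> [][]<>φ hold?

The schema corresponds to a generalized confluence (Geach) condition: forall x forall z (x R^2 z -> exists w (xRw & zRw)).
F1: fails — uR²v but no t with uRt and vRt.
F2: fails — sR²t but no w* with sRw* and tRw*.
F3: satisfies the condition.
F4: fails — 0R²3 but no w with 0Rw and 3Rw.
F5: fails — tR²s but no w with tRw and sRw.
Valid on: F3.

F3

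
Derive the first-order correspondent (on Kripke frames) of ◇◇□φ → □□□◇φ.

This is a Sahlqvist (Geach-type) schema ◇^2□^1φ → □^3◇^1φ.
First-order correspondent: ∀x ∀y ∀z ((xR²y ∧ xR³z) → ∃w (yRw ∧ zRw)).

∀x ∀y ∀z ((xR²y ∧ xR³z) → ∃w (yRw ∧ zRw))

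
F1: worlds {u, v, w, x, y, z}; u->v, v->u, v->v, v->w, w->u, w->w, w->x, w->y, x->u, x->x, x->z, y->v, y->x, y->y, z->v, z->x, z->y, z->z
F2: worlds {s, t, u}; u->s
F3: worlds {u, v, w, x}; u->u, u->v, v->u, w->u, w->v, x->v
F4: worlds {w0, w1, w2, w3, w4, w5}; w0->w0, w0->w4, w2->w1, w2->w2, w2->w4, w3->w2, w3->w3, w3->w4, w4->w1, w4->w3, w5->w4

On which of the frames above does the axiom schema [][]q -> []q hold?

This is the axiom for density; its first-order frame correspondent is forall x forall y (Rxy -> exists z (Rxz & Rzy)).
F1: holds.
F2: fails — Rus but no z with Ruz and Rzs.
F3: fails — Rxv but no z with Rxz and Rzv.
F4: fails — Rw4w1 but no z with Rw4z and Rzw1.

F1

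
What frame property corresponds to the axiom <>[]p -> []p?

the Euclidean property: forall x forall y forall z (Rxy & Rxz -> Ryz)

This is frame-equivalent to ◇p → □◇p (substitute ¬p for p and contrapose).
Suppose ◇p→□◇p is valid. Take Rxy, Rxz and set V(p)={y}. Then ◇p at x, so □◇p at x, so ◇p at z, so some w with Rzw has p; w=y, i.e. Rzy. By symmetry of the argument, Ryz.
The converse is a direct semantic check.
So the correspondent is the Euclidean property.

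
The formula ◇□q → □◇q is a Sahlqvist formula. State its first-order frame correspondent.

Suppose ◇□q→□◇q is valid. Take Rxy, Rxz and set V(q)={w : Ryw}. Then □q at y so ◇□q at x, so □◇q at x, so ◇q at z, giving w with Rzw and Ryw.

Convergence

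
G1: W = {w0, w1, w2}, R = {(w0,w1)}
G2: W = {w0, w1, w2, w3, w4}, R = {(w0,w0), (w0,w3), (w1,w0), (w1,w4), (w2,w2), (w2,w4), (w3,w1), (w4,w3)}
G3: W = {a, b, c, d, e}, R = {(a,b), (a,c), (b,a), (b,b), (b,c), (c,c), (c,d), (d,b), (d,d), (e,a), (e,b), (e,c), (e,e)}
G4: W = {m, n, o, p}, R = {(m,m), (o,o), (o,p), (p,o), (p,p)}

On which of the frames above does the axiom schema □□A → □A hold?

G3, G4

Frame correspondent (Sahlqvist): ∀x ∀y (Rxy → ∃z (Rxz ∧ Rzy)) — i.e. density.
G1: fails — Rw0w1 but no z with Rw0z and Rzw1.
G2: fails — Rw3w1 but no z with Rw3z and Rzw1.
G3: holds.
G4: holds.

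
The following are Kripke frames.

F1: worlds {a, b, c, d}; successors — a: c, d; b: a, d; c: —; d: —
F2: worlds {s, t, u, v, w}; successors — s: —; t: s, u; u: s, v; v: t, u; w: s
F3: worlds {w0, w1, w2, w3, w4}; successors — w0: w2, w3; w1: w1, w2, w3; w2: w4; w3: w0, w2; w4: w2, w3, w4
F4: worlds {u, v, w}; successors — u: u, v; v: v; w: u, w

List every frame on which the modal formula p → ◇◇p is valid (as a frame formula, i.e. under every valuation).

The schema corresponds to a generalized confluence (Geach) condition: ∀x ∃w (x = w ∧ xR²w).
F1: fails — at a but no w with a=w and aR²w.
F2: fails — at s but no w* with s=w* and sR²w*.
F3: satisfies the condition.
F4: satisfies the condition.

F3, F4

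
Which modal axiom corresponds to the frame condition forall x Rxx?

□q → q

This is reflexivity; the standard corresponding axiom is T: □q → q.
Suppose □q→q is valid. At any x set V(q)={w : Rxw}. Then □q holds at x, so q holds at x, i.e. Rxx.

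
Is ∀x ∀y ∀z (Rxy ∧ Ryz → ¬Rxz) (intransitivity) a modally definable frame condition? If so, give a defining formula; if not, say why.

No

If a class were modally definable it would be closed under surjective bounded morphisms (Goldblatt–Thomason).
The 3-cycle (worlds s,t,u with s→t→u→s) is intransitive. Mapping every world to a single reflexive point • is a surjective bounded morphism; the reflexive point is not intransitive (R••∧R•• but R••).
So no modal formula (or set of formulas) defines exactly the intransitive frames.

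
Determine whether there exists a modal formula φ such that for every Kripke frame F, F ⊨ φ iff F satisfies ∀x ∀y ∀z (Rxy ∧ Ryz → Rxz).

Yes: it is transitivity, defined by the 4 schema □p → □□p.
Suppose □p→□□p is valid. Take Rxy, Ryz and set V(p)={w : Rxw}. Then □p at x, so □□p at x, so □p at y, so p at z, i.e. Rxz.

Definable; □p → □□p defines it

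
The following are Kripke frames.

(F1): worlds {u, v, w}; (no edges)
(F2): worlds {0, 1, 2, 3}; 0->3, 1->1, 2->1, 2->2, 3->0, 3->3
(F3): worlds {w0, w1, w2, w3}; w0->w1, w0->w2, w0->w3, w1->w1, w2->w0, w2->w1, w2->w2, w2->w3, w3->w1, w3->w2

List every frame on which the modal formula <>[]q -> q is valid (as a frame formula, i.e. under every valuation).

The schema corresponds to symmetry: forall x forall y (Rxy -> Ryx).
(F1): ✓.
(F2): fails — R21 but not R12.
(F3): fails — Rw3w1 but not Rw1w3.
Valid on: (F1).

(F1)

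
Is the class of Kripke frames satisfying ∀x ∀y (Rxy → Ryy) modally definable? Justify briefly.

The condition is shift-reflexivity. A defining modal formula is □(□q → q).

Yes, by □(□q → q)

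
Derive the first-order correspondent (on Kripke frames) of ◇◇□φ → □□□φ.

∀x ∀y ∀z ((xR²y ∧ xR³z) → ∃w (yRw ∧ z = w))

This is a Sahlqvist (Geach-type) schema ◇^2□^1φ → □^3◇^0φ.
Minimal-valuation argument: fix x; take any y with xR^2y and any z with xR^3z. Set V(φ) to the set of worlds R-reachable from y in exactly 1 step. Then □^1φ holds at y, so the antecedent holds at x; validity forces ◇^0φ at z, giving a w with zR^0w and yR^1w.
First-order correspondent: ∀x ∀y ∀z ((xR²y ∧ xR³z) → ∃w (yRw ∧ z = w)).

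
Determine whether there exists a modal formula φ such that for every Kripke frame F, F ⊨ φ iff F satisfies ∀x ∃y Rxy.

Yes, by □q → ◇q

Yes: it is seriality, defined by the D schema □q → ◇q.
Suppose □q→◇q is valid. At any x set V(q)=W. Then □q at x, so ◇q at x, so x has a successor.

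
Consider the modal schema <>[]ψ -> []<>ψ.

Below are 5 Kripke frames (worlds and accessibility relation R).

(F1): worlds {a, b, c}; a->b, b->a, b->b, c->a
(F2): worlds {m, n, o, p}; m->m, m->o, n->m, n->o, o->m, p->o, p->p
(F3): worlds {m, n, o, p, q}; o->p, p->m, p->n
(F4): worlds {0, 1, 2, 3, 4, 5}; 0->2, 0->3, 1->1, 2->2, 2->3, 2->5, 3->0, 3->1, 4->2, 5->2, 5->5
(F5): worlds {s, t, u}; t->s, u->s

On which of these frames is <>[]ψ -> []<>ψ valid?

(F1)

The schema corresponds to convergence: forall x forall y forall z (Rxy & Rxz -> exists w (Ryw & Rzw)).
(F1): condition met.
(F2): fails — Rpo and Rpp but o and p have no common successor.
(F3): fails — Rpm and Rpm but m and m have no common successor.
(F4): fails — R02 and R03 but 2 and 3 have no common successor.
(F5): fails — Rts and Rts but s and s have no common successor.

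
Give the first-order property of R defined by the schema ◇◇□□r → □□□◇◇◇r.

∀x ∀y ∀z ((xR²y ∧ xR³z) → ∃w (yR²w ∧ zR³w))

This is a Sahlqvist (Geach-type) schema ◇^2□^2r → □^3◇^3r.
Minimal-valuation argument: fix x; take any y with xR^2y and any z with xR^3z. Set V(r) to the set of worlds R-reachable from y in exactly 2 steps. Then □^2r holds at y, so the antecedent holds at x; validity forces ◇^3r at z, giving a w with zR^3w and yR^2w.
First-order correspondent: ∀x ∀y ∀z ((xR²y ∧ xR³z) → ∃w (yR²w ∧ zR³w)).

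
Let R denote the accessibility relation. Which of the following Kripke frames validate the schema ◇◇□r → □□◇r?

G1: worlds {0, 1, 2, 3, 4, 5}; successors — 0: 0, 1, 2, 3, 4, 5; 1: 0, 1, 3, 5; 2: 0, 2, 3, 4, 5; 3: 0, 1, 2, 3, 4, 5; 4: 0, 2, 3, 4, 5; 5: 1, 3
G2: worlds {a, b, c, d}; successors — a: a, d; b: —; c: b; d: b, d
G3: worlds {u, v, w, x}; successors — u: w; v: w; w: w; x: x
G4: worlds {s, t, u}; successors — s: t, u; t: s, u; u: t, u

G1, G3, G4

Frame correspondent (Sahlqvist): ∀x ∀y ∀z ((xR²y ∧ xR²z) → ∃w (yRw ∧ zRw)) — i.e. a generalized confluence (Geach) condition.
G1: condition met.
G2: fails — aR²a, aR²b but no w with aRw and bRw.
G3: condition met.
G4: condition met.
Valid on: G1, G3, G4.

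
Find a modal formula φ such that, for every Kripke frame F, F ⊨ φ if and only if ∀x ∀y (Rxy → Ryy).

□(□p → p)

The condition is shift-reflexivity. The T□ schema □(□p → p) defines it.
Suppose □(□p→p) is valid. Take Rxy and set V(p)={w : Ryw}. Then at y, □p holds; since □(□p→p) at x, □p→p at y, so p at y, i.e. Ryy.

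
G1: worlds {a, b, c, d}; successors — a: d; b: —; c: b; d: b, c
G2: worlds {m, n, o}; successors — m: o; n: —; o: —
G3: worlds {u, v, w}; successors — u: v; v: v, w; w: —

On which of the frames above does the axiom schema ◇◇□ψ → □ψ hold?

G2

The schema corresponds to a generalized confluence (Geach) condition: ∀x ∀y ∀z ((xR²y ∧ xRz) → ∃w (yRw ∧ z = w)).
G1: fails — aR²b, aRd but no w with bRw and d=w.
G2: condition met.
G3: fails — uR²w, uRv but no t with wRt and v=t.
Valid on: G2.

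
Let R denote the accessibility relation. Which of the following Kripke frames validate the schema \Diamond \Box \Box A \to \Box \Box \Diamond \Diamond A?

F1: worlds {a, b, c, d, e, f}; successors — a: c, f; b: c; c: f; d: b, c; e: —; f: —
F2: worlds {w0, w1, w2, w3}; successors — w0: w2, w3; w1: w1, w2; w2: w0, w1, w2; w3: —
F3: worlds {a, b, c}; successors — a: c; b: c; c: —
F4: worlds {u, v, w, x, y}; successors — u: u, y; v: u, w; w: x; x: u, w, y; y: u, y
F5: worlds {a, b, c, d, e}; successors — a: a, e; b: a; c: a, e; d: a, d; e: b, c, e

F3, F4, F5

This is the axiom for a generalized confluence (Geach) condition; its first-order frame correspondent is \forall x \forall y \forall z ((xRy \wedge x R^2 z) \to \exists w (y R^2 w \wedge z R^2 w)).
F1: fails — aRc, aR²f but no w with cR²w and fR²w.
F2: fails — w0Rw3, w0R²w0 but no w with w3R²w and w0R²w.
F3: ✓.
F4: ✓.
F5: ✓.
Valid on: F3, F4, F5.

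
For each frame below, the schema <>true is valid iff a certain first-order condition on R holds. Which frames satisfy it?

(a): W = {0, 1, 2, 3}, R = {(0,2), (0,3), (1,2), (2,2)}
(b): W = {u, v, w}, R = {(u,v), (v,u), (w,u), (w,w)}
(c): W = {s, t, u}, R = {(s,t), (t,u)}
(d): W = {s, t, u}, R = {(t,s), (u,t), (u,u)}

This is the axiom for seriality; its first-order frame correspondent is forall x exists y Rxy.
(a): fails — world 3 has no successor.
(b): satisfies the condition.
(c): fails — world u has no successor.
(d): fails — world s has no successor.
Valid on: (b).

(b)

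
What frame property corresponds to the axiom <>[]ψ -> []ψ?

Equivalently (dual form): ◇ψ → □◇ψ.
Suppose ◇ψ→□◇ψ is valid. Take Rxy, Rxz and set V(ψ)={y}. Then ◇ψ at x, so □◇ψ at x, so ◇ψ at z, so some w with Rzw has ψ; w=y, i.e. Rzy. By symmetry of the argument, Ryz.

the Euclidean property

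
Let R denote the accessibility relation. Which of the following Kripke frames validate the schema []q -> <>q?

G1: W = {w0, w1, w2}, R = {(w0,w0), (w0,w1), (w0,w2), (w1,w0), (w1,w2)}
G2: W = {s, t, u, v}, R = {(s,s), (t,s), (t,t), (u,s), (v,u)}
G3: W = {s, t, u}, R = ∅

Frame correspondent (Sahlqvist): forall x exists y Rxy — i.e. seriality.
G1: fails — world w2 has no successor.
G2: satisfies the condition.
G3: fails — world s has no successor.
Valid on: G2.

G2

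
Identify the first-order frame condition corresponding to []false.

□⊥ is valid iff no world has any successor (otherwise □⊥ fails at any world with one).
Conversely, on a frame with emptiness of R the schema holds at every world under every valuation.
Frame condition: forall x forall y ~Rxy.

emptiness of R: forall x forall y ~Rxy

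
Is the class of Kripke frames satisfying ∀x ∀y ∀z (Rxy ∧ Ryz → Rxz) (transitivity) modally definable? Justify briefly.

Yes — defined by □q → □□q

This is a Sahlqvist condition; the 4 axiom □q → □□q defines it.
Suppose □q→□□q is valid. Take Rxy, Ryz and set V(q)={w : Rxw}. Then □q at x, so □□q at x, so □q at y, so q at z, i.e. Rxz.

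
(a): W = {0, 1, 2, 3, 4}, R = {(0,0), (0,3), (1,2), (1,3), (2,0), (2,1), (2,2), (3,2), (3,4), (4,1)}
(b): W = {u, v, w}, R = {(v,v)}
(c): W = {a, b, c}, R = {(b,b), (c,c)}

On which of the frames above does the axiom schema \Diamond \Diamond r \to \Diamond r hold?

This is the axiom for transitivity; its first-order frame correspondent is \forall x \forall y \forall z (Rxy \wedge Ryz \to Rxz).
(a): fails — R34 and R41 but not R31.
(b): condition met.
(c): condition met.
Valid on: (b), (c).

(b), (c)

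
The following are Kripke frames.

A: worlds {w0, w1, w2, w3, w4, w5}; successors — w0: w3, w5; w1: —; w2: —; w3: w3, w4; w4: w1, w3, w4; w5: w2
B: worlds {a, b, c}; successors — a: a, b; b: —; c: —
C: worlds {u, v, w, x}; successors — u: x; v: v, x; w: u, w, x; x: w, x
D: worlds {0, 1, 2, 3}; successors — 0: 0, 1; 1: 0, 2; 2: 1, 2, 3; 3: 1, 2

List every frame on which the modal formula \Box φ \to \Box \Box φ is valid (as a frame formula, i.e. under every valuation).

B

The schema corresponds to transitivity: \forall x \forall y \forall z (Rxy \wedge Ryz \to Rxz).
A: fails — Rw0w5 and Rw5w2 but not Rw0w2.
B: holds.
C: fails — Rxw and Rwu but not Rxu.
D: fails — R10 and R01 but not R11.
Valid on: B.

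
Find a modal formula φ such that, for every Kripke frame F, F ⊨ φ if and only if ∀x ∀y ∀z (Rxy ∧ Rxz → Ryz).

◇s → □◇s

This is the Euclidean property; the standard corresponding axiom is 5: ◇s → □◇s.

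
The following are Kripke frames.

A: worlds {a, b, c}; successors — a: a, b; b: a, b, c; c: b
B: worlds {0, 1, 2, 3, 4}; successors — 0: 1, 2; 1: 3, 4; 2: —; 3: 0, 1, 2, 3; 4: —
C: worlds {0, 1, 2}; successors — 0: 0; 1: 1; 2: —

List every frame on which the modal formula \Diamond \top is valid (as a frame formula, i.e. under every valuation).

This is the axiom for seriality; its first-order frame correspondent is \forall x \exists y Rxy.
A: ✓.
B: fails — world 2 has no successor.
C: fails — world 2 has no successor.

A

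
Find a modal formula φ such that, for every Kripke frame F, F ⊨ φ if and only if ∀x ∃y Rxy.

□s → ◇s

This is seriality; the standard corresponding axiom is D: □s → ◇s.
Suppose □s→◇s is valid. At any x set V(s)=W. Then □s at x, so ◇s at x, so x has a successor.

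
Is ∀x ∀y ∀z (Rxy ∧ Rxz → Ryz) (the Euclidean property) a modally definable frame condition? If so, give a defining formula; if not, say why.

This is a Sahlqvist condition; the 5 axiom ◇p → □◇p defines it.
Suppose ◇p→□◇p is valid. Take Rxy, Rxz and set V(p)={y}. Then ◇p at x, so □◇p at x, so ◇p at z, so some w with Rzw has p; w=y, i.e. Rzy. By symmetry of the argument, Ryz.

Definable; ◇p → □◇p defines it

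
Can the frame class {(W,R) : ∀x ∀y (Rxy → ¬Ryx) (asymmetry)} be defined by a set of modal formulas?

If a class were modally definable it would be closed under surjective bounded morphisms (Goldblatt–Thomason).
The 3-cycle (worlds w0,w1,w2 with w0→w1→w2→w0) is asymmetric. Mapping every world to a single reflexive point • is a surjective bounded morphism, and the reflexive point is not asymmetric (R•• but asymmetry requires ¬R••).
So no modal formula (or set of formulas) defines exactly the asymmetric frames.

No — not modally definable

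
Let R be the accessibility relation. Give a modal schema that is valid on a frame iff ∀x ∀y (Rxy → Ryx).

ψ → □◇ψ

The condition is symmetry. The B schema ψ → □◇ψ defines it.
Suppose ψ→□◇ψ is valid. Take Rxy and set V(ψ)={x}. Then ψ at x, so □◇ψ at x, so ◇ψ at y, so some z with Ryz has ψ; z=x, i.e. Ryx.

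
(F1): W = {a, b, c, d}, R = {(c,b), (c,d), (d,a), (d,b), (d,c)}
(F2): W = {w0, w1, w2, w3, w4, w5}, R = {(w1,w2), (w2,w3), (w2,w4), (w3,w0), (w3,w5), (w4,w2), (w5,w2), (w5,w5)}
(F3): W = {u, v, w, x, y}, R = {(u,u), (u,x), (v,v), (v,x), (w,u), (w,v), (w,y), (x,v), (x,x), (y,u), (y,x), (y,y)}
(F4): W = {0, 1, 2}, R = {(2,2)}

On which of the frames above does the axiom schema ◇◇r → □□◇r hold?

(F4)

This is the axiom for a generalized confluence (Geach) condition; its first-order frame correspondent is ∀x ∀y ∀z ((xR²y ∧ xR²z) → ∃w (y = w ∧ zRw)).
(F1): fails — cR²a, cR²a but no w with a=w and aRw.
(F2): fails — w1R²w3, w1R²w3 but no w with w3=w and w3Rw.
(F3): fails — uR²u, uR²v but no t with u=t and vRt.
(F4): ✓.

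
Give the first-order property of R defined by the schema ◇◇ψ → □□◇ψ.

∀x ∀y ∀z ((xR²y ∧ xR²z) → ∃w (y = w ∧ zRw))

This is a Sahlqvist (Geach-type) schema ◇^2□^0ψ → □^2◇^1ψ.
Minimal-valuation argument: fix x; take any y with xR^2y and any z with xR^2z. Set V(ψ) to the set of worlds R-reachable from y in exactly 0 steps. Then □^0ψ holds at y, so the antecedent holds at x; validity forces ◇^1ψ at z, giving a w with zR^1w and yR^0w.
First-order correspondent: ∀x ∀y ∀z ((xR²y ∧ xR²z) → ∃w (y = w ∧ zRw)).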